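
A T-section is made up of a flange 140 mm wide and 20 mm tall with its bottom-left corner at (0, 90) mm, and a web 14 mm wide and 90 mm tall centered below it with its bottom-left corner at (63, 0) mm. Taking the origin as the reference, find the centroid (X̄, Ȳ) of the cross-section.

web: A = 14 × 90 = 1260.00, centroid at (70.00, 45.00).
flange: A = 140 × 20 = 2800.00, centroid at (70.00, 100.00).
ΣA = 4060.00 mm², ΣAX̄ = 284200.00 mm³, ΣAȲ = 336700.00 mm³.
X̄ = 284200.00/4060.00 = 70.00 mm; Ȳ = 336700.00/4060.00 = 82.93 mm.

X̄ = 70.00 mm, Ȳ = 82.93 mm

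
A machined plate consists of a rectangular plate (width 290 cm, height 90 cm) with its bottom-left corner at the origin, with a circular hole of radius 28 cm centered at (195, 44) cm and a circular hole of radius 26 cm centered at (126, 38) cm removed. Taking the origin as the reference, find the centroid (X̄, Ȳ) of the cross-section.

X̄ = 141.15 cm, Ȳ = 45.81 cm

plate: A = 290 × 90 = 26100.00, centroid at (145.00, 45.00).
hole 1: A = −π·28² = -2463.01, centroid at (195.00, 44.00).
hole 2: A = −π·26² = -2123.72, centroid at (126.00, 38.00).
ΣA = 21513.27 cm², ΣAX̄ = 3036625.02 cm³, ΣAȲ = 985426.39 cm³.
X̄ = 3036625.02/21513.27 = 141.15 cm; Ȳ = 985426.39/21513.27 = 45.81 cm.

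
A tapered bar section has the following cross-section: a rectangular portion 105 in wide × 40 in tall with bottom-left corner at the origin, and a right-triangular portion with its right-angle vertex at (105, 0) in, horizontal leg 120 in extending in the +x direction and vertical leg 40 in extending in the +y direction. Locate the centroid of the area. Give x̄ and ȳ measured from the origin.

rectangular portion: A = 105 × 40 = 4200.00, centroid at (52.50, 20.00).
triangular portion: A = ½·120·40 = 2400.00, centroid at (145.00, 13.33).
ΣA = 6600.00 in², ΣAx̄ = 568500.00 in³, ΣAȳ = 116000.00 in³.
x̄ = 568500.00/6600.00 = 86.14 in; ȳ = 116000.00/6600.00 = 17.58 in.

x̄ = 86.14 in, ȳ = 17.58 in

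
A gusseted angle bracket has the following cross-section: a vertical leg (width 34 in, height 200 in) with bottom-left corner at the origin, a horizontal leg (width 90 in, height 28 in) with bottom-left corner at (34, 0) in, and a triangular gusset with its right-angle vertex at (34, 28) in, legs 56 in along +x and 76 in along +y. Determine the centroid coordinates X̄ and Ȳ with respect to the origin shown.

Part | A | x̄ᵢ | ȳᵢ | A·x̄ᵢ | A·ȳᵢ
vertical leg | 6800.00 | 17.00 | 100.00 | 115600.00 | 680000.00
horizontal leg | 2520.00 | 79.00 | 14.00 | 199080.00 | 35280.00
gusset | 2128.00 | 52.67 | 53.33 | 112074.67 | 113493.33
Σ | 11448.00 |  |  | 426754.67 | 828773.33
X̄ = 426754.67 / 11448.00 = 37.28 in
Ȳ = 828773.33 / 11448.00 = 72.39 in

X̄ = 37.28 in, Ȳ = 72.39 in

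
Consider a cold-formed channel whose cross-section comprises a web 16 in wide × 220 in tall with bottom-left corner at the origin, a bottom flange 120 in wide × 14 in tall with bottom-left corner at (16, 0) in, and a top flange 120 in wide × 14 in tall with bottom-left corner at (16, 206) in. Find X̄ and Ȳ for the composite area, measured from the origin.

X̄ = 41.21 in, Ȳ = 110.00 in

web: A = 16 × 220 = 3520.00, centroid at (8.00, 110.00).
bottom flange: A = 120 × 14 = 1680.00, centroid at (76.00, 7.00).
top flange: A = 120 × 14 = 1680.00, centroid at (76.00, 213.00).
ΣA = 6880.00 in², ΣAX̄ = 283520.00 in³, ΣAȲ = 756800.00 in³.
X̄ = 283520.00/6880.00 = 41.21 in; Ȳ = 756800.00/6880.00 = 110.00 in.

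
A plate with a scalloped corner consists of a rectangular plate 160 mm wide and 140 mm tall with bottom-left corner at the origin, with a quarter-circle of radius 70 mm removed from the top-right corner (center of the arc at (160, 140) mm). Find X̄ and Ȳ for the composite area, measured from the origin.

X̄ = 69.57 mm, Ȳ = 61.64 mm

plate: A = 160 × 140 = 22400.00, centroid at (80.00, 70.00).
removed quarter-circle: A = −¼π·70² = -3848.45, centroid at (130.29, 110.29).
ΣA = 18551.55 mm²
ΣAX̄ = (22400.00)(80.00) + (-3848.45)(130.29) = 1290581.17 mm³
ΣAȲ = (22400.00)(70.00) + (-3848.45)(110.29) = 1143550.19 mm³
X̄ = 1290581.17 / 18551.55 = 69.57 mm
Ȳ = 1143550.19 / 18551.55 = 61.64 mm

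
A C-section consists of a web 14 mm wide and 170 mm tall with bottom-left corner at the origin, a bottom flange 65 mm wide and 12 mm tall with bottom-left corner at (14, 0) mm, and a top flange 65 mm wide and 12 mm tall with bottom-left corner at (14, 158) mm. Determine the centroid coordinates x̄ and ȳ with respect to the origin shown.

Part | A | x̄ᵢ | ȳᵢ | A·x̄ᵢ | A·ȳᵢ
web | 2380.00 | 7.00 | 85.00 | 16660.00 | 202300.00
bottom flange | 780.00 | 46.50 | 6.00 | 36270.00 | 4680.00
top flange | 780.00 | 46.50 | 164.00 | 36270.00 | 127920.00
Σ | 3940.00 |  |  | 89200.00 | 334900.00
x̄ = 89200.00 / 3940.00 = 22.64 mm
ȳ = 334900.00 / 3940.00 = 85.00 mm

x̄ = 22.64 mm, ȳ = 85.00 mm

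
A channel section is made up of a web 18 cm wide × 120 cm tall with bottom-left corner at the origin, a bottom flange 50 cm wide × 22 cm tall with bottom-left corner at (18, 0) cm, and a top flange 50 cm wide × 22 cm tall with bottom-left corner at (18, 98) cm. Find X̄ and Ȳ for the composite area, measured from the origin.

web: A = 18 × 120 = 2160.00, centroid at (9.00, 60.00).
bottom flange: A = 50 × 22 = 1100.00, centroid at (43.00, 11.00).
top flange: A = 50 × 22 = 1100.00, centroid at (43.00, 109.00).
ΣA = 4360.00 cm², ΣAX̄ = 114040.00 cm³, ΣAȲ = 261600.00 cm³.
X̄ = 114040.00/4360.00 = 26.16 cm; Ȳ = 261600.00/4360.00 = 60.00 cm.

X̄ = 26.16 cm, Ȳ = 60.00 cm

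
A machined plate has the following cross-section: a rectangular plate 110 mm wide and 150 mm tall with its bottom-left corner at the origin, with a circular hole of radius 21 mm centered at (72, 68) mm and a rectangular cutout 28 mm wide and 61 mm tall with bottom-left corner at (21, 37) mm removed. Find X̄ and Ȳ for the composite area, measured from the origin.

plate: A = 110 × 150 = 16500.00, centroid at (55.00, 75.00).
hole 1: A = −π·21² = -1385.44, centroid at (72.00, 68.00).
hole 2: A = −(28 × 61) = -1708.00, centroid at (35.00, 67.50).
ΣA = 13406.56 mm²
ΣAX̄ = (16500.00)(55.00) + (-1385.44)(72.00) + (-1708.00)(35.00) = 747968.15 mm³
ΣAȲ = (16500.00)(75.00) + (-1385.44)(68.00) + (-1708.00)(67.50) = 1027999.92 mm³
X̄ = 747968.15 / 13406.56 = 55.79 mm
Ȳ = 1027999.92 / 13406.56 = 76.68 mm

X̄ = 55.79 mm, Ȳ = 76.68 mm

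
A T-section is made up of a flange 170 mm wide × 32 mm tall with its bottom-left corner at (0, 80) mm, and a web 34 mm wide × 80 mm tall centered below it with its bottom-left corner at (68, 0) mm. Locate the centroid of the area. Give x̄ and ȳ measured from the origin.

web: A = 34 × 80 = 2720.00, centroid at (85.00, 40.00).
flange: A = 170 × 32 = 5440.00, centroid at (85.00, 96.00).
ΣA = 8160.00 mm², ΣAx̄ = 693600.00 mm³, ΣAȳ = 631040.00 mm³.
x̄ = 693600.00/8160.00 = 85.00 mm; ȳ = 631040.00/8160.00 = 77.33 mm.

x̄ = 85.00 mm, ȳ = 77.33 mm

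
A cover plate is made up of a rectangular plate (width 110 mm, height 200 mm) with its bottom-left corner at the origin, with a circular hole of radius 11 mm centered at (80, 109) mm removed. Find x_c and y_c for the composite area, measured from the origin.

x_c = 54.56 mm, y_c = 99.84 mm

Part | A | x̄ᵢ | ȳᵢ | A·x̄ᵢ | A·ȳᵢ
plate | 22000.00 | 55.00 | 100.00 | 1210000.00 | 2200000.00
hole | -380.13 | 80.00 | 109.00 | -30410.62 | -41434.47
Σ | 21619.87 |  |  | 1179589.38 | 2158565.53
x_c = 1179589.38 / 21619.87 = 54.56 mm
y_c = 2158565.53 / 21619.87 = 99.84 mm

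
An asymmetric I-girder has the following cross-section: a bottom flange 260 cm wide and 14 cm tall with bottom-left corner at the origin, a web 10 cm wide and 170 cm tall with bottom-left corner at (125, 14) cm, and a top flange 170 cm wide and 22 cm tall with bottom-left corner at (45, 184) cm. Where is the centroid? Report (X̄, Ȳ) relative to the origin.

X̄ = 130.00 cm, Ȳ = 101.66 cm

bottom flange: A = 260 × 14 = 3640.00, centroid at (130.00, 7.00).
web: A = 10 × 170 = 1700.00, centroid at (130.00, 99.00).
top flange: A = 170 × 22 = 3740.00, centroid at (130.00, 195.00).
ΣA = 9080.00 cm², ΣAX̄ = 1180400.00 cm³, ΣAȲ = 923080.00 cm³.
X̄ = 1180400.00/9080.00 = 130.00 cm; Ȳ = 923080.00/9080.00 = 101.66 cm.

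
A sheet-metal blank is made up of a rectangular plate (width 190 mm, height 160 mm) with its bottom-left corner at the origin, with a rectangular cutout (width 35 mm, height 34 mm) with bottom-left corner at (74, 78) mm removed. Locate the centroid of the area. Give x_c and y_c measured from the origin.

plate: A = 190 × 160 = 30400.00, centroid at (95.00, 80.00).
hole: A = −(35 × 34) = -1190.00, centroid at (91.50, 95.00).
ΣA = 29210.00 mm², ΣAx_c = 2779115.00 mm³, ΣAy_c = 2318950.00 mm³.
x_c = 2779115.00/29210.00 = 95.14 mm; y_c = 2318950.00/29210.00 = 79.39 mm.

x_c = 95.14 mm, y_c = 79.39 mm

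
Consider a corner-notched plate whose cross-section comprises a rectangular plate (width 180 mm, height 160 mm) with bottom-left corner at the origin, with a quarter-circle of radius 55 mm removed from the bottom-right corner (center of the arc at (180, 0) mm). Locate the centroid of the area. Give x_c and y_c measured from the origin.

x_c = 84.01 mm, y_c = 85.09 mm

Part | A | x̄ᵢ | ȳᵢ | A·x̄ᵢ | A·ȳᵢ
plate | 28800.00 | 90.00 | 80.00 | 2592000.00 | 2304000.00
removed quarter-circle | -2375.83 | 156.66 | 23.34 | -372190.97 | -55458.33
Σ | 26424.17 |  |  | 2219809.03 | 2248541.67
x_c = 2219809.03 / 26424.17 = 84.01 mm
y_c = 2248541.67 / 26424.17 = 85.09 mm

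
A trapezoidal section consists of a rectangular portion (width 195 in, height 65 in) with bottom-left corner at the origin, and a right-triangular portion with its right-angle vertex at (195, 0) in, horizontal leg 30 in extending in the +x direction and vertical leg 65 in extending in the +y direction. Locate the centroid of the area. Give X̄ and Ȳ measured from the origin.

X̄ = 105.18 in, Ȳ = 31.73 in

rectangular portion: A = 195 × 65 = 12675.00, centroid at (97.50, 32.50).
triangular portion: A = ½·30·65 = 975.00, centroid at (205.00, 21.67).
ΣA = 13650.00 in², ΣAX̄ = 1435687.50 in³, ΣAȲ = 433062.50 in³.
X̄ = 1435687.50/13650.00 = 105.18 in; Ȳ = 433062.50/13650.00 = 31.73 in.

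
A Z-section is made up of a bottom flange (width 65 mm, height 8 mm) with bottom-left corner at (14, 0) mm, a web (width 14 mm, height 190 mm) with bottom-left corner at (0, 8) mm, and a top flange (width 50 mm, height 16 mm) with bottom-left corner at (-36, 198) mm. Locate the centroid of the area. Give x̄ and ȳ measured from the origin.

Part | A | x̄ᵢ | ȳᵢ | A·x̄ᵢ | A·ȳᵢ
bottom flange | 520.00 | 46.50 | 4.00 | 24180.00 | 2080.00
web | 2660.00 | 7.00 | 103.00 | 18620.00 | 273980.00
top flange | 800.00 | -11.00 | 206.00 | -8800.00 | 164800.00
Σ | 3980.00 |  |  | 34000.00 | 440860.00
x̄ = 34000.00 / 3980.00 = 8.54 mm
ȳ = 440860.00 / 3980.00 = 110.77 mm

x̄ = 8.54 mm, ȳ = 110.77 mm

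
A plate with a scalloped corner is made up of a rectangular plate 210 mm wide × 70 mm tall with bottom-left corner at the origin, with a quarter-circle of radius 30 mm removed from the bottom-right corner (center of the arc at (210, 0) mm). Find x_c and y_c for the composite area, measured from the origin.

plate: A = 210 × 70 = 14700.00, centroid at (105.00, 35.00).
removed quarter-circle: A = −¼π·30² = -706.86, centroid at (197.27, 12.73).
ΣA = 13993.14 mm², ΣAx_c = 1404059.75 mm³, ΣAy_c = 505500.00 mm³.
x_c = 1404059.75/13993.14 = 100.34 mm; y_c = 505500.00/13993.14 = 36.12 mm.

x_c = 100.34 mm, y_c = 36.12 mm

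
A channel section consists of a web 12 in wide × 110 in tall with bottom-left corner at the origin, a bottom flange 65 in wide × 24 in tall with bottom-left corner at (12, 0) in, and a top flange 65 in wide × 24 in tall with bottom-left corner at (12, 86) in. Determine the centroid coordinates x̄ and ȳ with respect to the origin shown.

Part | A | x̄ᵢ | ȳᵢ | A·x̄ᵢ | A·ȳᵢ
web | 1320.00 | 6.00 | 55.00 | 7920.00 | 72600.00
bottom flange | 1560.00 | 44.50 | 12.00 | 69420.00 | 18720.00
top flange | 1560.00 | 44.50 | 98.00 | 69420.00 | 152880.00
Σ | 4440.00 |  |  | 146760.00 | 244200.00
x̄ = 146760.00 / 4440.00 = 33.05 in
ȳ = 244200.00 / 4440.00 = 55.00 in

x̄ = 33.05 in, ȳ = 55.00 in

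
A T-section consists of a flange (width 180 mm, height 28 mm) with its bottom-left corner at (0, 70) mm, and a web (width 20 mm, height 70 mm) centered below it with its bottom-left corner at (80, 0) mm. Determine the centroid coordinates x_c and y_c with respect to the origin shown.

Part | A | x̄ᵢ | ȳᵢ | A·x̄ᵢ | A·ȳᵢ
web | 1400.00 | 90.00 | 35.00 | 126000.00 | 49000.00
flange | 5040.00 | 90.00 | 84.00 | 453600.00 | 423360.00
Σ | 6440.00 |  |  | 579600.00 | 472360.00
x_c = 579600.00 / 6440.00 = 90.00 mm
y_c = 472360.00 / 6440.00 = 73.35 mm

x_c = 90.00 mm, y_c = 73.35 mm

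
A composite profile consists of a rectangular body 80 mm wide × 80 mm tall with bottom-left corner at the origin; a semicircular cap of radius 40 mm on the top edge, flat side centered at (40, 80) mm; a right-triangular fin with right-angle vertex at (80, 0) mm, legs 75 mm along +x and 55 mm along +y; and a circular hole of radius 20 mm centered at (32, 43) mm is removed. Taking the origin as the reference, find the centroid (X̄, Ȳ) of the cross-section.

Part | A | x̄ᵢ | ȳᵢ | A·x̄ᵢ | A·ȳᵢ
rectangular body | 6400.00 | 40.00 | 40.00 | 256000.00 | 256000.00
semicircular top | 2513.27 | 40.00 | 96.98 | 100530.96 | 243728.60
triangular fin | 2062.50 | 105.00 | 18.33 | 216562.50 | 37812.50
hole | -1256.64 | 32.00 | 43.00 | -40212.39 | -54035.39
Σ | 9719.14 |  |  | 532881.08 | 483505.70
X̄ = 532881.08 / 9719.14 = 54.83 mm
Ȳ = 483505.70 / 9719.14 = 49.75 mm

X̄ = 54.83 mm, Ȳ = 49.75 mm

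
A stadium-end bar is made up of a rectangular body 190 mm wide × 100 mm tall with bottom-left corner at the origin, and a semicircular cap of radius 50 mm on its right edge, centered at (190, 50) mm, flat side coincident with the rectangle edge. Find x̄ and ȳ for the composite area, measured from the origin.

rectangular body: A = 190 × 100 = 19000.00, centroid at (95.00, 50.00).
semicircular end: A = ½π·50² = 3926.99, centroid at (211.22, 50.00).
ΣA = 22926.99 mm², ΣAx̄ = 2634461.59 mm³, ΣAȳ = 1146349.54 mm³.
x̄ = 2634461.59/22926.99 = 114.91 mm; ȳ = 1146349.54/22926.99 = 50.00 mm.

x̄ = 114.91 mm, ȳ = 50.00 mm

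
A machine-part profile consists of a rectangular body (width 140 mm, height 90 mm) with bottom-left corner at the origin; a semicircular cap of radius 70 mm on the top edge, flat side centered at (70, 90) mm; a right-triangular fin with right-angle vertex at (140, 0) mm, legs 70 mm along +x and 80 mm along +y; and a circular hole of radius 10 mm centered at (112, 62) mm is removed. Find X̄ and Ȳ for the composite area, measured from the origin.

Part | A | x̄ᵢ | ȳᵢ | A·x̄ᵢ | A·ȳᵢ
rectangular body | 12600.00 | 70.00 | 45.00 | 882000.00 | 567000.00
semicircular top | 7696.90 | 70.00 | 119.71 | 538783.14 | 921387.85
triangular fin | 2800.00 | 163.33 | 26.67 | 457333.33 | 74666.67
hole | -314.16 | 112.00 | 62.00 | -35185.84 | -19477.87
Σ | 22782.74 |  |  | 1842930.64 | 1543576.64
X̄ = 1842930.64 / 22782.74 = 80.89 mm
Ȳ = 1543576.64 / 22782.74 = 67.75 mm

X̄ = 80.89 mm, Ȳ = 67.75 mm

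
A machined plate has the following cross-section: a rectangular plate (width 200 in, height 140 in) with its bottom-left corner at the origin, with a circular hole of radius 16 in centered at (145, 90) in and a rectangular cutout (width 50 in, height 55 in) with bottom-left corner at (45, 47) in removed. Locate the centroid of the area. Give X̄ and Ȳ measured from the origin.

X̄ = 101.89 in, Ȳ = 68.84 in

plate: A = 200 × 140 = 28000.00, centroid at (100.00, 70.00).
hole 1: A = −π·16² = -804.25, centroid at (145.00, 90.00).
hole 2: A = −(50 × 55) = -2750.00, centroid at (70.00, 74.50).
ΣA = 24445.75 in², ΣAX̄ = 2490884.08 in³, ΣAȲ = 1682742.71 in³.
X̄ = 2490884.08/24445.75 = 101.89 in; Ȳ = 1682742.71/24445.75 = 68.84 in.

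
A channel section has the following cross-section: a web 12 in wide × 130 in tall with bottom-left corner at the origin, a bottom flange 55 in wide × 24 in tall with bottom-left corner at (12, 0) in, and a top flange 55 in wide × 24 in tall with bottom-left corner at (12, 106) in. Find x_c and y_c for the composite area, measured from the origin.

web: A = 12 × 130 = 1560.00, centroid at (6.00, 65.00).
bottom flange: A = 55 × 24 = 1320.00, centroid at (39.50, 12.00).
top flange: A = 55 × 24 = 1320.00, centroid at (39.50, 118.00).
ΣA = 4200.00 in²
ΣAx_c = (1560.00)(6.00) + (1320.00)(39.50) + (1320.00)(39.50) = 113640.00 in³
ΣAy_c = (1560.00)(65.00) + (1320.00)(12.00) + (1320.00)(118.00) = 273000.00 in³
x_c = 113640.00 / 4200.00 = 27.06 in
y_c = 273000.00 / 4200.00 = 65.00 in

x_c = 27.06 in, y_c = 65.00 in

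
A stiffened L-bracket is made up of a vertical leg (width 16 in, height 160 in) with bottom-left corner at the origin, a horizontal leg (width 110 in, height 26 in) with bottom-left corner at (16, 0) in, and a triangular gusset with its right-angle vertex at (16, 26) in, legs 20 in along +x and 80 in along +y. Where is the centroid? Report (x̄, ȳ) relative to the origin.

vertical leg: A = 16 × 160 = 2560.00, centroid at (8.00, 80.00).
horizontal leg: A = 110 × 26 = 2860.00, centroid at (71.00, 13.00).
gusset: A = ½·20·80 = 800.00, centroid at (22.67, 52.67).
ΣA = 6220.00 in², ΣAx̄ = 241673.33 in³, ΣAȳ = 284113.33 in³.
x̄ = 241673.33/6220.00 = 38.85 in; ȳ = 284113.33/6220.00 = 45.68 in.

x̄ = 38.85 in, ȳ = 45.68 in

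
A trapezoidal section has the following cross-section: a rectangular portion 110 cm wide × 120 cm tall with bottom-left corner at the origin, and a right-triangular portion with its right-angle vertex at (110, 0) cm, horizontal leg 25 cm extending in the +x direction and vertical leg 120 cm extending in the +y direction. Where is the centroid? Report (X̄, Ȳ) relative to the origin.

rectangular portion: A = 110 × 120 = 13200.00, centroid at (55.00, 60.00).
triangular portion: A = ½·25·120 = 1500.00, centroid at (118.33, 40.00).
ΣA = 14700.00 cm², ΣAX̄ = 903500.00 cm³, ΣAȲ = 852000.00 cm³.
X̄ = 903500.00/14700.00 = 61.46 cm; Ȳ = 852000.00/14700.00 = 57.96 cm.

X̄ = 61.46 cm, Ȳ = 57.96 cm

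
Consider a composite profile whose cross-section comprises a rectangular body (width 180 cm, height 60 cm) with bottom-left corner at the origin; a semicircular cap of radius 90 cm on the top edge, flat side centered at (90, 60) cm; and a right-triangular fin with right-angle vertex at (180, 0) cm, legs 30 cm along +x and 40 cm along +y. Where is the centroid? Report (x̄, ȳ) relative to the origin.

x̄ = 92.49 cm, ȳ = 65.55 cm

rectangular body: A = 180 × 60 = 10800.00, centroid at (90.00, 30.00).
semicircular top: A = ½π·90² = 12723.45, centroid at (90.00, 98.20).
triangular fin: A = ½·30·40 = 600.00, centroid at (190.00, 13.33).
ΣA = 24123.45 cm²
ΣAx̄ = (10800.00)(90.00) + (12723.45)(90.00) + (600.00)(190.00) = 2231110.52 cm³
ΣAȳ = (10800.00)(30.00) + (12723.45)(98.20) + (600.00)(13.33) = 1581407.01 cm³
x̄ = 2231110.52 / 24123.45 = 92.49 cm
ȳ = 1581407.01 / 24123.45 = 65.55 cm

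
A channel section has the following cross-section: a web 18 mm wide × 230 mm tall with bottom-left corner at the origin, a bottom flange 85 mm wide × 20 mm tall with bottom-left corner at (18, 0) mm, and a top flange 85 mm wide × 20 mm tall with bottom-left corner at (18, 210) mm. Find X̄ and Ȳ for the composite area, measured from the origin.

web: A = 18 × 230 = 4140.00, centroid at (9.00, 115.00).
bottom flange: A = 85 × 20 = 1700.00, centroid at (60.50, 10.00).
top flange: A = 85 × 20 = 1700.00, centroid at (60.50, 220.00).
ΣA = 7540.00 mm², ΣAX̄ = 242960.00 mm³, ΣAȲ = 867100.00 mm³.
X̄ = 242960.00/7540.00 = 32.22 mm; Ȳ = 867100.00/7540.00 = 115.00 mm.

X̄ = 32.22 mm, Ȳ = 115.00 mm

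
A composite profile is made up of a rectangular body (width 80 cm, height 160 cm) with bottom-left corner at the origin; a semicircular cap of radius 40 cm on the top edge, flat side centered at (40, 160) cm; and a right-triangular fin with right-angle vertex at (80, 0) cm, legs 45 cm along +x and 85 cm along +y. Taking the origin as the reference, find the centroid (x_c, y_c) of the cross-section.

rectangular body: A = 80 × 160 = 12800.00, centroid at (40.00, 80.00).
semicircular top: A = ½π·40² = 2513.27, centroid at (40.00, 176.98).
triangular fin: A = ½·45·85 = 1912.50, centroid at (95.00, 28.33).
ΣA = 17225.77 cm², ΣAx_c = 794218.46 cm³, ΣAy_c = 1522978.03 cm³.
x_c = 794218.46/17225.77 = 46.11 cm; y_c = 1522978.03/17225.77 = 88.41 cm.

x_c = 46.11 cm, y_c = 88.41 cm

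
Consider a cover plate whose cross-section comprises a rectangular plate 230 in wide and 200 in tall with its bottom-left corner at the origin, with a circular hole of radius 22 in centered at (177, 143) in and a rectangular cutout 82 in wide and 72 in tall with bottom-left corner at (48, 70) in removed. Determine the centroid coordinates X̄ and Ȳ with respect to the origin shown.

plate: A = 230 × 200 = 46000.00, centroid at (115.00, 100.00).
hole 1: A = −π·22² = -1520.53, centroid at (177.00, 143.00).
hole 2: A = −(82 × 72) = -5904.00, centroid at (89.00, 106.00).
ΣA = 38575.47 in²
ΣAX̄ = (46000.00)(115.00) + (-1520.53)(177.00) + (-5904.00)(89.00) = 4495410.04 in³
ΣAȲ = (46000.00)(100.00) + (-1520.53)(143.00) + (-5904.00)(106.00) = 3756740.09 in³
X̄ = 4495410.04 / 38575.47 = 116.54 in
Ȳ = 3756740.09 / 38575.47 = 97.39 in

X̄ = 116.54 in, Ȳ = 97.39 in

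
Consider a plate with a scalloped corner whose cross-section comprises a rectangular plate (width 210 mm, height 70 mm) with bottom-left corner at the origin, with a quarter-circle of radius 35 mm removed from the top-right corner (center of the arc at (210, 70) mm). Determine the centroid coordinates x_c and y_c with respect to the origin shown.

x_c = 98.69 mm, y_c = 33.59 mm

plate: A = 210 × 70 = 14700.00, centroid at (105.00, 35.00).
removed quarter-circle: A = −¼π·35² = -962.11, centroid at (195.15, 55.15).
ΣA = 13737.89 mm²
ΣAx_c = (14700.00)(105.00) + (-962.11)(195.15) = 1355747.99 mm³
ΣAy_c = (14700.00)(35.00) + (-962.11)(55.15) = 461443.77 mm³
x_c = 1355747.99 / 13737.89 = 98.69 mm
y_c = 461443.77 / 13737.89 = 33.59 mm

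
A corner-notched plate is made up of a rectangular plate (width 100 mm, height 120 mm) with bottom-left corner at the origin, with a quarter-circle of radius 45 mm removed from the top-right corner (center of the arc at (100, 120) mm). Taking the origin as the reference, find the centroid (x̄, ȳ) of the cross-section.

plate: A = 100 × 120 = 12000.00, centroid at (50.00, 60.00).
removed quarter-circle: A = −¼π·45² = -1590.43, centroid at (80.90, 100.90).
ΣA = 10409.57 mm²
ΣAx̄ = (12000.00)(50.00) + (-1590.43)(80.90) = 471331.87 mm³
ΣAȳ = (12000.00)(60.00) + (-1590.43)(100.90) = 559523.25 mm³
x̄ = 471331.87 / 10409.57 = 45.28 mm
ȳ = 559523.25 / 10409.57 = 53.75 mm

x̄ = 45.28 mm, ȳ = 53.75 mm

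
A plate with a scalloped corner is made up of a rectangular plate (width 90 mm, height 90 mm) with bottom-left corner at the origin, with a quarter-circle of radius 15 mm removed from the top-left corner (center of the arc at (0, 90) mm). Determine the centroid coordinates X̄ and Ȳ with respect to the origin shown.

X̄ = 45.86 mm, Ȳ = 44.14 mm

Part | A | x̄ᵢ | ȳᵢ | A·x̄ᵢ | A·ȳᵢ
plate | 8100.00 | 45.00 | 45.00 | 364500.00 | 364500.00
removed quarter-circle | -176.71 | 6.37 | 83.63 | -1125.00 | -14779.31
Σ | 7923.29 |  |  | 363375.00 | 349720.69
X̄ = 363375.00 / 7923.29 = 45.86 mm
Ȳ = 349720.69 / 7923.29 = 44.14 mm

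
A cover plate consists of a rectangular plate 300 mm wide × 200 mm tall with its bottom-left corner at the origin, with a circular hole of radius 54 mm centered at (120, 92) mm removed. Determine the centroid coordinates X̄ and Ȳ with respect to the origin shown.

plate: A = 300 × 200 = 60000.00, centroid at (150.00, 100.00).
hole: A = −π·54² = -9160.88, centroid at (120.00, 92.00).
ΣA = 50839.12 mm², ΣAX̄ = 7900693.90 mm³, ΣAȲ = 5157198.66 mm³.
X̄ = 7900693.90/50839.12 = 155.41 mm; Ȳ = 5157198.66/50839.12 = 101.44 mm.

X̄ = 155.41 mm, Ȳ = 101.44 mm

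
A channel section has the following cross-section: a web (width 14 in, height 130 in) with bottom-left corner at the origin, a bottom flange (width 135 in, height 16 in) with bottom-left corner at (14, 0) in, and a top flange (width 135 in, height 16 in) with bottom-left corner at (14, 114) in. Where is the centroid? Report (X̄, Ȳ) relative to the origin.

Part | A | x̄ᵢ | ȳᵢ | A·x̄ᵢ | A·ȳᵢ
web | 1820.00 | 7.00 | 65.00 | 12740.00 | 118300.00
bottom flange | 2160.00 | 81.50 | 8.00 | 176040.00 | 17280.00
top flange | 2160.00 | 81.50 | 122.00 | 176040.00 | 263520.00
Σ | 6140.00 |  |  | 364820.00 | 399100.00
X̄ = 364820.00 / 6140.00 = 59.42 in
Ȳ = 399100.00 / 6140.00 = 65.00 in

X̄ = 59.42 in, Ȳ = 65.00 in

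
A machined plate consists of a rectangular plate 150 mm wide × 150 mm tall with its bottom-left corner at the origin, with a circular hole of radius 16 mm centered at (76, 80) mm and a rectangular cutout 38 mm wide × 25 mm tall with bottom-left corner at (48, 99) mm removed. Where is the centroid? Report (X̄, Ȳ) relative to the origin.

X̄ = 75.33 mm, Ȳ = 73.13 mm

plate: A = 150 × 150 = 22500.00, centroid at (75.00, 75.00).
hole 1: A = −π·16² = -804.25, centroid at (76.00, 80.00).
hole 2: A = −(38 × 25) = -950.00, centroid at (67.00, 111.50).
ΣA = 20745.75 mm²
ΣAX̄ = (22500.00)(75.00) + (-804.25)(76.00) + (-950.00)(67.00) = 1562727.17 mm³
ΣAȲ = (22500.00)(75.00) + (-804.25)(80.00) + (-950.00)(111.50) = 1517235.18 mm³
X̄ = 1562727.17 / 20745.75 = 75.33 mm
Ȳ = 1517235.18 / 20745.75 = 73.13 mm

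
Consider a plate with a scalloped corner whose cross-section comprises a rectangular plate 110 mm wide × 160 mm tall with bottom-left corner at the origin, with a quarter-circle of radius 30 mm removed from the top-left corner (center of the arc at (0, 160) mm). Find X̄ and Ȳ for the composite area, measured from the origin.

plate: A = 110 × 160 = 17600.00, centroid at (55.00, 80.00).
removed quarter-circle: A = −¼π·30² = -706.86, centroid at (12.73, 147.27).
ΣA = 16893.14 mm²
ΣAX̄ = (17600.00)(55.00) + (-706.86)(12.73) = 959000.00 mm³
ΣAȲ = (17600.00)(80.00) + (-706.86)(147.27) = 1303902.66 mm³
X̄ = 959000.00 / 16893.14 = 56.77 mm
Ȳ = 1303902.66 / 16893.14 = 77.19 mm

X̄ = 56.77 mm, Ȳ = 77.19 mm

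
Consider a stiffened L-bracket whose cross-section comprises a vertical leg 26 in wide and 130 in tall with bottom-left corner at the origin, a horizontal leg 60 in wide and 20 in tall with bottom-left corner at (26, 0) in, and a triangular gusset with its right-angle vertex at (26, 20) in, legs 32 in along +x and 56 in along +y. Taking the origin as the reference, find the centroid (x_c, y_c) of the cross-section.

vertical leg: A = 26 × 130 = 3380.00, centroid at (13.00, 65.00).
horizontal leg: A = 60 × 20 = 1200.00, centroid at (56.00, 10.00).
gusset: A = ½·32·56 = 896.00, centroid at (36.67, 38.67).
ΣA = 5476.00 in²
ΣAx_c = (3380.00)(13.00) + (1200.00)(56.00) + (896.00)(36.67) = 143993.33 in³
ΣAy_c = (3380.00)(65.00) + (1200.00)(10.00) + (896.00)(38.67) = 266345.33 in³
x_c = 143993.33 / 5476.00 = 26.30 in
y_c = 266345.33 / 5476.00 = 48.64 in

x_c = 26.30 in, y_c = 48.64 in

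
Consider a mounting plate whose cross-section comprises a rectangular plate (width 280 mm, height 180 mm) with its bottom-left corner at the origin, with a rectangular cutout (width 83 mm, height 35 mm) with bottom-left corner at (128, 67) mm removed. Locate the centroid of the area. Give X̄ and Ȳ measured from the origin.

X̄ = 138.20 mm, Ȳ = 90.34 mm

plate: A = 280 × 180 = 50400.00, centroid at (140.00, 90.00).
hole: A = −(83 × 35) = -2905.00, centroid at (169.50, 84.50).
ΣA = 47495.00 mm², ΣAX̄ = 6563602.50 mm³, ΣAȲ = 4290527.50 mm³.
X̄ = 6563602.50/47495.00 = 138.20 mm; Ȳ = 4290527.50/47495.00 = 90.34 mm.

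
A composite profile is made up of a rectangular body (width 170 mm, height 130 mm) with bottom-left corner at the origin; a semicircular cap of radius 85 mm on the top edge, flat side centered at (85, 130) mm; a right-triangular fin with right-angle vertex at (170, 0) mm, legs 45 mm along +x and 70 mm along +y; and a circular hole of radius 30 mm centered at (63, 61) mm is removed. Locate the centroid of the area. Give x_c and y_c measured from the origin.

rectangular body: A = 170 × 130 = 22100.00, centroid at (85.00, 65.00).
semicircular top: A = ½π·85² = 11349.00, centroid at (85.00, 166.08).
triangular fin: A = ½·45·70 = 1575.00, centroid at (185.00, 23.33).
hole: A = −π·30² = -2827.43, centroid at (63.00, 61.00).
ΣA = 32196.57 mm², ΣAx_c = 2956411.99 mm³, ΣAy_c = 3185563.68 mm³.
x_c = 2956411.99/32196.57 = 91.82 mm; y_c = 3185563.68/32196.57 = 98.94 mm.

x_c = 91.82 mm, y_c = 98.94 mm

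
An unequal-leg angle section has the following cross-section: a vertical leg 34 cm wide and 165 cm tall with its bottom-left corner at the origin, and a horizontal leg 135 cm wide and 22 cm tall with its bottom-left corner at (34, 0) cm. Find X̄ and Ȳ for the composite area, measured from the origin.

X̄ = 46.25 cm, Ȳ = 57.75 cm

Part | A | x̄ᵢ | ȳᵢ | A·x̄ᵢ | A·ȳᵢ
vertical leg | 5610.00 | 17.00 | 82.50 | 95370.00 | 462825.00
horizontal leg | 2970.00 | 101.50 | 11.00 | 301455.00 | 32670.00
Σ | 8580.00 |  |  | 396825.00 | 495495.00
X̄ = 396825.00 / 8580.00 = 46.25 cm
Ȳ = 495495.00 / 8580.00 = 57.75 cm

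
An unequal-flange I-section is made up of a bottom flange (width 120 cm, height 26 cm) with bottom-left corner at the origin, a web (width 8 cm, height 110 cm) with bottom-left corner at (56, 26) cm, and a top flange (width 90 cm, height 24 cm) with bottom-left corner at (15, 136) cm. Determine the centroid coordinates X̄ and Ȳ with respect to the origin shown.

X̄ = 60.00 cm, Ȳ = 70.05 cm

bottom flange: A = 120 × 26 = 3120.00, centroid at (60.00, 13.00).
web: A = 8 × 110 = 880.00, centroid at (60.00, 81.00).
top flange: A = 90 × 24 = 2160.00, centroid at (60.00, 148.00).
ΣA = 6160.00 cm², ΣAX̄ = 369600.00 cm³, ΣAȲ = 431520.00 cm³.
X̄ = 369600.00/6160.00 = 60.00 cm; Ȳ = 431520.00/6160.00 = 70.05 cm.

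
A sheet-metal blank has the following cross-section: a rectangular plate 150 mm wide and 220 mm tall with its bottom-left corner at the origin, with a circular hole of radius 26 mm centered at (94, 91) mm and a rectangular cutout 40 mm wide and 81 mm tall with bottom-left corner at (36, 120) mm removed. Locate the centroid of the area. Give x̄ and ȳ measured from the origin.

plate: A = 150 × 220 = 33000.00, centroid at (75.00, 110.00).
hole 1: A = −π·26² = -2123.72, centroid at (94.00, 91.00).
hole 2: A = −(40 × 81) = -3240.00, centroid at (56.00, 160.50).
ΣA = 27636.28 mm²
ΣAx̄ = (33000.00)(75.00) + (-2123.72)(94.00) + (-3240.00)(56.00) = 2093930.64 mm³
ΣAȳ = (33000.00)(110.00) + (-2123.72)(91.00) + (-3240.00)(160.50) = 2916721.79 mm³
x̄ = 2093930.64 / 27636.28 = 75.77 mm
ȳ = 2916721.79 / 27636.28 = 105.54 mm

x̄ = 75.77 mm, ȳ = 105.54 mm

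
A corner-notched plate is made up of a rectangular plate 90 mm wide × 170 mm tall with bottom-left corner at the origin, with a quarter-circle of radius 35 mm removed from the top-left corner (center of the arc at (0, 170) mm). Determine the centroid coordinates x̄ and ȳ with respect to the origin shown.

x̄ = 47.02 mm, ȳ = 80.29 mm

Part | A | x̄ᵢ | ȳᵢ | A·x̄ᵢ | A·ȳᵢ
plate | 15300.00 | 45.00 | 85.00 | 688500.00 | 1300500.00
removed quarter-circle | -962.11 | 14.85 | 155.15 | -14291.67 | -149267.50
Σ | 14337.89 |  |  | 674208.33 | 1151232.50
x̄ = 674208.33 / 14337.89 = 47.02 mm
ȳ = 1151232.50 / 14337.89 = 80.29 mm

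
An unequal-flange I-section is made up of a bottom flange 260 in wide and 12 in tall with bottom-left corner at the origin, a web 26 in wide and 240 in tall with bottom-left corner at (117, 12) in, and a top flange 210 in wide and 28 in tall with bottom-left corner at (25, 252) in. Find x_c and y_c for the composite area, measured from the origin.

Part | A | x̄ᵢ | ȳᵢ | A·x̄ᵢ | A·ȳᵢ
bottom flange | 3120.00 | 130.00 | 6.00 | 405600.00 | 18720.00
web | 6240.00 | 130.00 | 132.00 | 811200.00 | 823680.00
top flange | 5880.00 | 130.00 | 266.00 | 764400.00 | 1564080.00
Σ | 15240.00 |  |  | 1981200.00 | 2406480.00
x_c = 1981200.00 / 15240.00 = 130.00 in
y_c = 2406480.00 / 15240.00 = 157.91 in

x_c = 130.00 in, y_c = 157.91 in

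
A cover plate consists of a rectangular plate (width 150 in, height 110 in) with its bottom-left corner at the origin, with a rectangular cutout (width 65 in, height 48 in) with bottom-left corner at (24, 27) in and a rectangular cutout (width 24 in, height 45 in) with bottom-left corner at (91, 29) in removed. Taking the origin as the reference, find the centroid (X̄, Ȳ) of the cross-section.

X̄ = 77.23 in, Ȳ = 56.32 in

plate: A = 150 × 110 = 16500.00, centroid at (75.00, 55.00).
hole 1: A = −(65 × 48) = -3120.00, centroid at (56.50, 51.00).
hole 2: A = −(24 × 45) = -1080.00, centroid at (103.00, 51.50).
ΣA = 12300.00 in²
ΣAX̄ = (16500.00)(75.00) + (-3120.00)(56.50) + (-1080.00)(103.00) = 949980.00 in³
ΣAȲ = (16500.00)(55.00) + (-3120.00)(51.00) + (-1080.00)(51.50) = 692760.00 in³
X̄ = 949980.00 / 12300.00 = 77.23 in
Ȳ = 692760.00 / 12300.00 = 56.32 in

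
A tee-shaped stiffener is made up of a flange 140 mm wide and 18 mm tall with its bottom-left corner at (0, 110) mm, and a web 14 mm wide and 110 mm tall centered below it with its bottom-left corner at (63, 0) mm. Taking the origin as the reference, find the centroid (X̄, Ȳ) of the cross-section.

Part | A | x̄ᵢ | ȳᵢ | A·x̄ᵢ | A·ȳᵢ
web | 1540.00 | 70.00 | 55.00 | 107800.00 | 84700.00
flange | 2520.00 | 70.00 | 119.00 | 176400.00 | 299880.00
Σ | 4060.00 |  |  | 284200.00 | 384580.00
X̄ = 284200.00 / 4060.00 = 70.00 mm
Ȳ = 384580.00 / 4060.00 = 94.72 mm

X̄ = 70.00 mm, Ȳ = 94.72 mm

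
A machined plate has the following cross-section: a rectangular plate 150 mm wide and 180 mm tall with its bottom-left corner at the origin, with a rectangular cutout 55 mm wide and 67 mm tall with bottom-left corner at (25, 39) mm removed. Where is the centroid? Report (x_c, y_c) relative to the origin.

x_c = 78.56 mm, y_c = 92.77 mm

plate: A = 150 × 180 = 27000.00, centroid at (75.00, 90.00).
hole: A = −(55 × 67) = -3685.00, centroid at (52.50, 72.50).
ΣA = 23315.00 mm²
ΣAx_c = (27000.00)(75.00) + (-3685.00)(52.50) = 1831537.50 mm³
ΣAy_c = (27000.00)(90.00) + (-3685.00)(72.50) = 2162837.50 mm³
x_c = 1831537.50 / 23315.00 = 78.56 mm
y_c = 2162837.50 / 23315.00 = 92.77 mm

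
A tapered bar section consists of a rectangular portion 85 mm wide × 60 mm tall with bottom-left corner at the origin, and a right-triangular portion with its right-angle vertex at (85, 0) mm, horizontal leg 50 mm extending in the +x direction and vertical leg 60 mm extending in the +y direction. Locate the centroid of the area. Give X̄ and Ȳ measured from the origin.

X̄ = 55.95 mm, Ȳ = 27.73 mm

rectangular portion: A = 85 × 60 = 5100.00, centroid at (42.50, 30.00).
triangular portion: A = ½·50·60 = 1500.00, centroid at (101.67, 20.00).
ΣA = 6600.00 mm²
ΣAX̄ = (5100.00)(42.50) + (1500.00)(101.67) = 369250.00 mm³
ΣAȲ = (5100.00)(30.00) + (1500.00)(20.00) = 183000.00 mm³
X̄ = 369250.00 / 6600.00 = 55.95 mm
Ȳ = 183000.00 / 6600.00 = 27.73 mm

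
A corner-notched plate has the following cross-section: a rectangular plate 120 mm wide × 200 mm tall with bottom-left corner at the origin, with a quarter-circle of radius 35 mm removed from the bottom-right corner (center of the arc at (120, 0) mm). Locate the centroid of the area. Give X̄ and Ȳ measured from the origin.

X̄ = 58.11 mm, Ȳ = 103.56 mm

plate: A = 120 × 200 = 24000.00, centroid at (60.00, 100.00).
removed quarter-circle: A = −¼π·35² = -962.11, centroid at (105.15, 14.85).
ΣA = 23037.89 mm², ΣAX̄ = 1338838.14 mm³, ΣAȲ = 2385708.33 mm³.
X̄ = 1338838.14/23037.89 = 58.11 mm; Ȳ = 2385708.33/23037.89 = 103.56 mm.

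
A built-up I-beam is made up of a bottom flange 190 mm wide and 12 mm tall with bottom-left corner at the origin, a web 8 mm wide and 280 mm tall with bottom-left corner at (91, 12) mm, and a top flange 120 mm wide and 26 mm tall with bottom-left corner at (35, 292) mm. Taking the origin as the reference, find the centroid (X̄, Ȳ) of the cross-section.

X̄ = 95.00 mm, Ȳ = 170.91 mm

Part | A | x̄ᵢ | ȳᵢ | A·x̄ᵢ | A·ȳᵢ
bottom flange | 2280.00 | 95.00 | 6.00 | 216600.00 | 13680.00
web | 2240.00 | 95.00 | 152.00 | 212800.00 | 340480.00
top flange | 3120.00 | 95.00 | 305.00 | 296400.00 | 951600.00
Σ | 7640.00 |  |  | 725800.00 | 1305760.00
X̄ = 725800.00 / 7640.00 = 95.00 mm
Ȳ = 1305760.00 / 7640.00 = 170.91 mm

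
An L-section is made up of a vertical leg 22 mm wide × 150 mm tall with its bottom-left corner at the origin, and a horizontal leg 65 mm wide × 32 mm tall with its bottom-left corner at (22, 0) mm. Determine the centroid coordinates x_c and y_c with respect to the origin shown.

vertical leg: A = 22 × 150 = 3300.00, centroid at (11.00, 75.00).
horizontal leg: A = 65 × 32 = 2080.00, centroid at (54.50, 16.00).
ΣA = 5380.00 mm²
ΣAx_c = (3300.00)(11.00) + (2080.00)(54.50) = 149660.00 mm³
ΣAy_c = (3300.00)(75.00) + (2080.00)(16.00) = 280780.00 mm³
x_c = 149660.00 / 5380.00 = 27.82 mm
y_c = 280780.00 / 5380.00 = 52.19 mm

x_c = 27.82 mm, y_c = 52.19 mm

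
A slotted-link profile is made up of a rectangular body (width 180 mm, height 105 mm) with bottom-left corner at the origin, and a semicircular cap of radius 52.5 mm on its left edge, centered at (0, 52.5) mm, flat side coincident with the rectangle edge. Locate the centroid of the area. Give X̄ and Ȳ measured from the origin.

rectangular body: A = 180 × 105 = 18900.00, centroid at (90.00, 52.50).
semicircular end: A = ½π·52.5² = 4329.51, centroid at (-22.28, 52.50).
ΣA = 23229.51 mm², ΣAX̄ = 1604531.25 mm³, ΣAȲ = 1219549.14 mm³.
X̄ = 1604531.25/23229.51 = 69.07 mm; Ȳ = 1219549.14/23229.51 = 52.50 mm.

X̄ = 69.07 mm, Ȳ = 52.50 mm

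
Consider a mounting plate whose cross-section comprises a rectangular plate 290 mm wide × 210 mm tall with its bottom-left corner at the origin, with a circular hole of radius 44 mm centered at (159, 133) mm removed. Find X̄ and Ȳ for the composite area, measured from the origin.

plate: A = 290 × 210 = 60900.00, centroid at (145.00, 105.00).
hole: A = −π·44² = -6082.12, centroid at (159.00, 133.00).
ΣA = 54817.88 mm², ΣAX̄ = 7863442.38 mm³, ΣAȲ = 5585577.59 mm³.
X̄ = 7863442.38/54817.88 = 143.45 mm; Ȳ = 5585577.59/54817.88 = 101.89 mm.

X̄ = 143.45 mm, Ȳ = 101.89 mm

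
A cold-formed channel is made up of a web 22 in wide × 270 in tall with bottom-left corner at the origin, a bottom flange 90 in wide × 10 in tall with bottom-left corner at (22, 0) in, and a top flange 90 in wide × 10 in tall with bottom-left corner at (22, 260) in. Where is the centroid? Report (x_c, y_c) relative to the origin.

web: A = 22 × 270 = 5940.00, centroid at (11.00, 135.00).
bottom flange: A = 90 × 10 = 900.00, centroid at (67.00, 5.00).
top flange: A = 90 × 10 = 900.00, centroid at (67.00, 265.00).
ΣA = 7740.00 in²
ΣAx_c = (5940.00)(11.00) + (900.00)(67.00) + (900.00)(67.00) = 185940.00 in³
ΣAy_c = (5940.00)(135.00) + (900.00)(5.00) + (900.00)(265.00) = 1044900.00 in³
x_c = 185940.00 / 7740.00 = 24.02 in
y_c = 1044900.00 / 7740.00 = 135.00 in

x_c = 24.02 in, y_c = 135.00 in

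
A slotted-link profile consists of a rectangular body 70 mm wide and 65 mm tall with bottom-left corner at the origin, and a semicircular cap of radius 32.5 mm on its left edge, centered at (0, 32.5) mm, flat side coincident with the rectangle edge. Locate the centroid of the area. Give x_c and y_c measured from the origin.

rectangular body: A = 70 × 65 = 4550.00, centroid at (35.00, 32.50).
semicircular end: A = ½π·32.5² = 1659.15, centroid at (-13.79, 32.50).
ΣA = 6209.15 mm²
ΣAx_c = (4550.00)(35.00) + (1659.15)(-13.79) = 136364.58 mm³
ΣAy_c = (4550.00)(32.50) + (1659.15)(32.50) = 201797.49 mm³
x_c = 136364.58 / 6209.15 = 21.96 mm
y_c = 201797.49 / 6209.15 = 32.50 mm

x_c = 21.96 mm, y_c = 32.50 mm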